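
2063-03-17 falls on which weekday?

January 1, 2063 is a Monday.
March 17 is day 76 of the year, i.e. 75 days after Jan 1.
75 mod 7 = 5, so advance 5 weekdays from Monday: Saturday.

Saturday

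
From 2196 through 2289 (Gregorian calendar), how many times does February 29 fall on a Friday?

Leap years in 2196–2289: 23 of them.
Feb 29 weekday advances by 5 (mod 7) from one leap year to the next four years later (or differs when a century non-leap intervenes).
Leap-day weekdays: 2196:Mon 2204:Wed 2208:Mon 2212:Sat 2216:Thu 2220:Tue 2224:Sun 2228:Fri✓ 2232:Wed 2236:Mon 2240:Sat 2244:Thu 2248:Tue 2252:Sun 2256:Fri✓ 2260:Wed 2264:Mon 2268:Sat 2272:Thu 2276:Tue 2280:Sun 2284:Fri✓ 2288:Wed
Friday: 2228, 2256, 2284 → 3.

3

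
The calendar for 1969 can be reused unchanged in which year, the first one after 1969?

Two years share a calendar iff Jan 1 falls on the same weekday and both are leap or both are common. 1969: Jan 1 is Wednesday, common year.
1970: Jan 1 Thursday, common
1971: Jan 1 Friday, common
1972: Jan 1 Saturday, leap
1973: Jan 1 Monday, common
1974: Jan 1 Tuesday, common
1975: Jan 1 Wednesday, common
1975 matches on both conditions.

1975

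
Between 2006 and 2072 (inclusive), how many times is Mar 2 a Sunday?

10

Track Mar 2's weekday year by year (advancing +1, or +2 across a Feb 29):
  2006: Thu  2007: Fri (+1)  2008: Sun (+2) ✓  2009: Mon (+1)  2010: Tue (+1)
  2011: Wed (+1)  2012: Fri (+2)  2013: Sat (+1)  2014: Sun (+1) ✓  2015: Mon (+1)
  2016: Wed (+2)  2017: Thu (+1)  2018: Fri (+1)  2019: Sat (+1)  … (39 more years) …
  2059: Sun (+1) ✓  2060: Tue (+2)  2061: Wed (+1)  2062: Thu (+1)  2063: Fri (+1)
  2064: Sun (+2) ✓  2065: Mon (+1)  2066: Tue (+1)  2067: Wed (+1)  2068: Fri (+2)
  2069: Sat (+1)  2070: Sun (+1) ✓  2071: Mon (+1)  2072: Wed (+2)
Sunday years: 2008, 2014, 2025, 2031, 2036, 2042, 2053, 2059, 2064, 2070 — 10 in total.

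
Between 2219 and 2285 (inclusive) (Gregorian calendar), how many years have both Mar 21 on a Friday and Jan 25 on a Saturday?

Check each year's weekday for Mar 21 and Jan 25:
  2219: Sun/Mon  2220: Tue/Tue  2221: Wed/Thu  2222: Thu/Fri  2223: Fri/Sat ✓  2224: Sun/Sun  2225: Mon/Tue  2226: Tue/Wed  2227: Wed/Thu  2228: Fri/Fri  2229: Sat/Sun  2230: Sun/Mon  2231: Mon/Tue  2232: Wed/Wed  …(39 more)…  2272: Thu/Thu  2273: Fri/Sat ✓  2274: Sat/Sun  2275: Sun/Mon  2276: Tue/Tue  2277: Wed/Thu  2278: Thu/Fri  2279: Fri/Sat ✓  2280: Sun/Sun  2281: Mon/Tue  2282: Tue/Wed  2283: Wed/Thu  2284: Fri/Fri  2285: Sat/Sun
Both conditions hold in: 2223, 2234, 2245, 2251, 2262, 2273, 2279 — 7.

7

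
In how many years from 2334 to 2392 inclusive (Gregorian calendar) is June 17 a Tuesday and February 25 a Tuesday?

6

Check each year's weekday for June 17 and February 25:
  2334: Sun/Sun  2335: Mon/Mon  2336: Wed/Tue  2337: Thu/Thu  2338: Fri/Fri  2339: Sat/Sat  2340: Mon/Sun  2341: Tue/Tue ✓  2342: Wed/Wed  2343: Thu/Thu  2344: Sat/Fri  2345: Sun/Sun  2346: Mon/Mon  2347: Tue/Tue ✓  …(31 more)…  2379: Sun/Sun  2380: Tue/Mon  2381: Wed/Wed  2382: Thu/Thu  2383: Fri/Fri  2384: Sun/Sat  2385: Mon/Mon  2386: Tue/Tue ✓  2387: Wed/Wed  2388: Fri/Thu  2389: Sat/Sat  2390: Sun/Sun  2391: Mon/Mon  2392: Wed/Tue
Both conditions hold in: 2341, 2347, 2358, 2369, 2375, 2386 — 6.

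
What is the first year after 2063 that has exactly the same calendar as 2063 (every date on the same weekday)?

Two years share a calendar iff Jan 1 falls on the same weekday and both are leap or both are common. 2063: Jan 1 is Monday, common year.
2064: Jan 1 Tuesday, leap
2065: Jan 1 Thursday, common
2066: Jan 1 Friday, common
2067: Jan 1 Saturday, common
2068: Jan 1 Sunday, leap
2069: Jan 1 Tuesday, common
2070: Jan 1 Wednesday, common
2071: Jan 1 Thursday, common
2072: Jan 1 Friday, leap
2073: Jan 1 Sunday, common
2074: Jan 1 Monday, common
2074 matches on both conditions.

2074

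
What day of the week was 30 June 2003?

Monday

January 1, 2003 is a Wednesday.
June 30 is day 181 of the year, i.e. 180 days after Jan 1.
180 mod 7 = 5, so advance 5 weekdays from Wednesday: Monday.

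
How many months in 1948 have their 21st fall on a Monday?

1

Check the 21st of each month of 1948: Jan 21: Wed, Feb 21: Sat, Mar 21: Sun, Apr 21: Wed, May 21: Fri, Jun 21: Mon, Jul 21: Wed, Aug 21: Sat, Sep 21: Tue, Oct 21: Thu, Nov 21: Sun, Dec 21: Tue.
Monday occurs in June — 1 month.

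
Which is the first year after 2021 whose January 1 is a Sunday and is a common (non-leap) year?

2023

Jan 1 advances by 2 weekdays after a leap year and by 1 after a common year.
2021: Jan 1 is Friday.
2022: Saturday
2023: Sunday
2023 begins on a Sunday and is a common year.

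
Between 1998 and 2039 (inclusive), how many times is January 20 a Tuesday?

Track January 20's weekday year by year (advancing +1, or +2 across a Feb 29):
  1998: Tue ✓  1999: Wed (+1)  2000: Thu (+1)  2001: Sat (+2)  2002: Sun (+1)
  2003: Mon (+1)  2004: Tue (+1) ✓  2005: Thu (+2)  2006: Fri (+1)  2007: Sat (+1)
  2008: Sun (+1)  2009: Tue (+2) ✓  2010: Wed (+1)  2011: Thu (+1)  … (14 more years) …
  2026: Tue (+1) ✓  2027: Wed (+1)  2028: Thu (+1)  2029: Sat (+2)  2030: Sun (+1)
  2031: Mon (+1)  2032: Tue (+1) ✓  2033: Thu (+2)  2034: Fri (+1)  2035: Sat (+1)
  2036: Sun (+1)  2037: Tue (+2) ✓  2038: Wed (+1)  2039: Thu (+1)
Tuesday years: 1998, 2004, 2009, 2015, 2026, 2032, 2037 — 7 in total.

7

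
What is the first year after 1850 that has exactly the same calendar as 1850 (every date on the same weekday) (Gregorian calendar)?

1861

Two years share a calendar iff Jan 1 falls on the same weekday and both are leap or both are common. 1850: Jan 1 is Tuesday, common year.
1851: Jan 1 Wednesday, common
1852: Jan 1 Thursday, leap
1853: Jan 1 Saturday, common
1854: Jan 1 Sunday, common
1855: Jan 1 Monday, common
1856: Jan 1 Tuesday, leap
1857: Jan 1 Thursday, common
1858: Jan 1 Friday, common
1859: Jan 1 Saturday, common
1860: Jan 1 Sunday, leap
1861: Jan 1 Tuesday, common
1861 matches on both conditions.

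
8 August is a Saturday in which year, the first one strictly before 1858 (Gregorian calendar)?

1857

From one year to the next, a fixed date's weekday advances by 1, or by 2 when a Feb 29 lies between the two dates.
1858: August 8 is Sunday.
1857: Saturday (−1)
8 August falls on a Saturday in 1857.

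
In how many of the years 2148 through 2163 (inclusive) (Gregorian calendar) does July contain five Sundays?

July has 31 days; it has five Sundays when Sunday falls among the first (month-length − 28) days — i.e. when July 1 is one of Sunday/Saturday/Friday.
July 1 by year: 2148:Mon 2149:Tue 2150:Wed 2151:Thu 2152:Sat✓ 2153:Sun✓ 2154:Mon 2155:Tue 2156:Thu 2157:Fri✓ 2158:Sat✓ 2159:Sun✓ 2160:Tue 2161:Wed 2162:Thu 2163:Fri✓
Years with five Sundays: 2152, 2153, 2157, 2158, 2159, 2163 → 6.

6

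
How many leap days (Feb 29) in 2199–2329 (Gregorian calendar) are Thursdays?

4

Leap years in 2199–2329: 31 of them.
Feb 29 weekday advances by 5 (mod 7) from one leap year to the next four years later (or differs when a century non-leap intervenes).
Leap-day weekdays: 2204:Wed 2208:Mon 2212:Sat 2216:Thu✓ 2220:Tue 2224:Sun 2228:Fri 2232:Wed 2236:Mon 2240:Sat 2244:Thu✓ 2248:Tue 2252:Sun …(5 more)… 2276:Tue 2280:Sun 2284:Fri 2288:Wed 2292:Mon 2296:Sat 2304:Mon 2308:Sat 2312:Thu✓ 2316:Tue 2320:Sun 2324:Fri 2328:Wed
Thursday: 2216, 2244, 2272, 2312 → 4.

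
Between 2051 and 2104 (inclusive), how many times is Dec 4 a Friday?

Track Dec 4's weekday year by year (advancing +1, or +2 across a Feb 29):
  2051: Mon  2052: Wed (+2)  2053: Thu (+1)  2054: Fri (+1) ✓  2055: Sat (+1)
  2056: Mon (+2)  2057: Tue (+1)  2058: Wed (+1)  2059: Thu (+1)  2060: Sat (+2)
  2061: Sun (+1)  2062: Mon (+1)  2063: Tue (+1)  2064: Thu (+2)  … (26 more years) …
  2091: Tue (+1)  2092: Thu (+2)  2093: Fri (+1) ✓  2094: Sat (+1)  2095: Sun (+1)
  2096: Tue (+2)  2097: Wed (+1)  2098: Thu (+1)  2099: Fri (+1) ✓  2100: Sat (+1)
  2101: Sun (+1)  2102: Mon (+1)  2103: Tue (+1)  2104: Thu (+2)
Friday years: 2054, 2065, 2071, 2076, 2082, 2093, 2099 — 7 in total.

7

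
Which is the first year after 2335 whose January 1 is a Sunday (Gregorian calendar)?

Jan 1 advances by 2 weekdays after a leap year and by 1 after a common year.
2335: Jan 1 is Tuesday.
2336: Wednesday (leap)
2337: Friday
2338: Saturday
2339: Sunday
2339 begins on a Sunday

2339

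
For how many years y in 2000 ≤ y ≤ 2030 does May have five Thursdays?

14

May has 31 days; it has five Thursdays when Thursday falls among the first (month-length − 28) days — i.e. when May 1 is one of Thursday/Wednesday/Tuesday.
May 1 by year: 2000:Mon 2001:Tue✓ 2002:Wed✓ 2003:Thu✓ 2004:Sat 2005:Sun 2006:Mon 2007:Tue✓ 2008:Thu✓ 2009:Fri 2010:Sat 2011:Sun 2012:Tue✓ 2013:Wed✓ 2014:Thu✓ 2015:Fri 2016:Sun 2017:Mon 2018:Tue✓ 2019:Wed✓ 2020:Fri 2021:Sat 2022:Sun 2023:Mon 2024:Wed✓ 2025:Thu✓ 2026:Fri 2027:Sat 2028:Mon 2029:Tue✓ 2030:Wed✓
Years with five Thursdays: 2001, 2002, 2003, 2007, 2008, 2012, 2013, 2014, 2018, 2019, 2024, 2025, 2029, 2030 → 14.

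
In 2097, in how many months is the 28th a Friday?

Check the 28th of each month of 2097: Jan 28: Mon, Feb 28: Thu, Mar 28: Thu, Apr 28: Sun, May 28: Tue, Jun 28: Fri, Jul 28: Sun, Aug 28: Wed, Sep 28: Sat, Oct 28: Mon, Nov 28: Thu, Dec 28: Sat.
Friday occurs in June — 1 month.

1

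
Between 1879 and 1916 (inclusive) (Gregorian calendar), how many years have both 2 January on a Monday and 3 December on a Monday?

Check each year's weekday for 2 January and 3 December:
  1879: Thu/Wed  1880: Fri/Fri  1881: Sun/Sat  1882: Mon/Sun  1883: Tue/Mon  1884: Wed/Wed  1885: Fri/Thu  1886: Sat/Fri  1887: Sun/Sat  1888: Mon/Mon ✓  1889: Wed/Tue  1890: Thu/Wed  1891: Fri/Thu  1892: Sat/Sat  …(10 more)…  1903: Fri/Thu  1904: Sat/Sat  1905: Mon/Sun  1906: Tue/Mon  1907: Wed/Tue  1908: Thu/Thu  1909: Sat/Fri  1910: Sun/Sat  1911: Mon/Sun  1912: Tue/Tue  1913: Thu/Wed  1914: Fri/Thu  1915: Sat/Fri  1916: Sun/Sun
Both conditions hold in: 1888 — 1.

1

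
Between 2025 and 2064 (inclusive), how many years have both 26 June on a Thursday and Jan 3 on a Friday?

Check each year's weekday for 26 June and Jan 3:
  2025: Thu/Fri ✓  2026: Fri/Sat  2027: Sat/Sun  2028: Mon/Mon  2029: Tue/Wed  2030: Wed/Thu  2031: Thu/Fri ✓  2032: Sat/Sat  2033: Sun/Mon  2034: Mon/Tue  2035: Tue/Wed  2036: Thu/Thu  2037: Fri/Sat  2038: Sat/Sun  …(12 more)…  2051: Mon/Tue  2052: Wed/Wed  2053: Thu/Fri ✓  2054: Fri/Sat  2055: Sat/Sun  2056: Mon/Mon  2057: Tue/Wed  2058: Wed/Thu  2059: Thu/Fri ✓  2060: Sat/Sat  2061: Sun/Mon  2062: Mon/Tue  2063: Tue/Wed  2064: Thu/Thu
Both conditions hold in: 2025, 2031, 2042, 2053, 2059 — 5.

5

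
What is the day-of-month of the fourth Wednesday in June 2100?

23

June 1, 2100 is a Tuesday, so the first Wednesday is the 2nd.
The fourth Wednesday is 2 + 21 = 23.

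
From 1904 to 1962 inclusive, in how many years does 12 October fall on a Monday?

8

Track 12 October's weekday year by year (advancing +1, or +2 across a Feb 29):
  1904: Wed  1905: Thu (+1)  1906: Fri (+1)  1907: Sat (+1)  1908: Mon (+2) ✓
  1909: Tue (+1)  1910: Wed (+1)  1911: Thu (+1)  1912: Sat (+2)  1913: Sun (+1)
  1914: Mon (+1) ✓  1915: Tue (+1)  1916: Thu (+2)  1917: Fri (+1)  … (31 more years) …
  1949: Wed (+1)  1950: Thu (+1)  1951: Fri (+1)  1952: Sun (+2)  1953: Mon (+1) ✓
  1954: Tue (+1)  1955: Wed (+1)  1956: Fri (+2)  1957: Sat (+1)  1958: Sun (+1)
  1959: Mon (+1) ✓  1960: Wed (+2)  1961: Thu (+1)  1962: Fri (+1)
Monday years: 1908, 1914, 1925, 1931, 1936, 1942, 1953, 1959 — 8 in total.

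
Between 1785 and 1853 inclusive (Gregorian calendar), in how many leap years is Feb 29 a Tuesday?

Leap years in 1785–1853: 16 of them.
Feb 29 weekday advances by 5 (mod 7) from one leap year to the next four years later (or differs when a century non-leap intervenes).
Leap-day weekdays: 1788:Fri 1792:Wed 1796:Mon 1804:Wed 1808:Mon 1812:Sat 1816:Thu 1820:Tue✓ 1824:Sun 1828:Fri 1832:Wed 1836:Mon 1840:Sat 1844:Thu 1848:Tue✓ 1852:Sun
Tuesday: 1820, 1848 → 2.

2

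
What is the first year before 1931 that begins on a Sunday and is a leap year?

Jan 1 advances by 2 weekdays after a leap year and by 1 after a common year.
1931: Jan 1 is Thursday.
1930: Wednesday
1929: Tuesday
1928: Sunday (leap)
1928 begins on a Sunday and is a leap year.

1928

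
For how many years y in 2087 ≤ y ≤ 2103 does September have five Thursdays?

September has 30 days; it has five Thursdays when Thursday falls among the first (month-length − 28) days — i.e. when September 1 is one of Thursday/Wednesday.
September 1 by year: 2087:Mon 2088:Wed✓ 2089:Thu✓ 2090:Fri 2091:Sat 2092:Mon 2093:Tue 2094:Wed✓ 2095:Thu✓ 2096:Sat 2097:Sun 2098:Mon 2099:Tue 2100:Wed✓ 2101:Thu✓ 2102:Fri 2103:Sat
Years with five Thursdays: 2088, 2089, 2094, 2095, 2100, 2101 → 6.

6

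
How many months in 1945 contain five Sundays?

A month of length L has five Sundays iff its first Sunday is on day ≤ L−28 (so day 1–3 in a 31-day month, 1–2 in a 30-day month, day 1 in a leap February).
Checking each month of 1945: Jan starts Mon (31d); Feb starts Thu (28d); Mar starts Thu (31d); Apr starts Sun (30d) ✓; May starts Tue (31d); Jun starts Fri (30d); Jul starts Sun (31d) ✓; Aug starts Wed (31d); Sep starts Sat (30d) ✓; Oct starts Mon (31d); Nov starts Thu (30d); Dec starts Sat (31d) ✓.
Five-Sunday months: April, July, September, December → 4.

4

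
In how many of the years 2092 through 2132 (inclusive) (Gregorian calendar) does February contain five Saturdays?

1

February has 28 days (29 in leap years); it has five Saturdays when Saturday falls among the first (month-length − 28) days — i.e. when February 1 is Saturday in a leap year (never in a common year).
February 1 by year: 2092:Fri 2093:Sun 2094:Mon 2095:Tue 2096:Wed 2097:Fri 2098:Sat 2099:Sun 2100:Mon 2101:Tue 2102:Wed 2103:Thu 2104:Fri 2105:Sun 2106:Mon …(11 more)… 2118:Tue 2119:Wed 2120:Thu 2121:Sat 2122:Sun 2123:Mon 2124:Tue 2125:Thu 2126:Fri 2127:Sat 2128:Sun 2129:Tue 2130:Wed 2131:Thu 2132:Fri
Years with five Saturdays: 2116 → 1.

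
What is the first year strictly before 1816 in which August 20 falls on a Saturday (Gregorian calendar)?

From one year to the next, a fixed date's weekday advances by 1, or by 2 when a Feb 29 lies between the two dates.
1816: August 20 is Tuesday.
1815: Sunday (−2)
1814: Saturday (−1)
August 20 falls on a Saturday in 1814.

1814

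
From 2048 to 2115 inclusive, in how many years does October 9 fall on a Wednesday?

Track October 9's weekday year by year (advancing +1, or +2 across a Feb 29):
  2048: Fri  2049: Sat (+1)  2050: Sun (+1)  2051: Mon (+1)  2052: Wed (+2) ✓
  2053: Thu (+1)  2054: Fri (+1)  2055: Sat (+1)  2056: Mon (+2)  2057: Tue (+1)
  2058: Wed (+1) ✓  2059: Thu (+1)  2060: Sat (+2)  2061: Sun (+1)  … (40 more years) …
  2102: Mon (+1)  2103: Tue (+1)  2104: Thu (+2)  2105: Fri (+1)  2106: Sat (+1)
  2107: Sun (+1)  2108: Tue (+2)  2109: Wed (+1) ✓  2110: Thu (+1)  2111: Fri (+1)
  2112: Sun (+2)  2113: Mon (+1)  2114: Tue (+1)  2115: Wed (+1) ✓
Wednesday years: 2052, 2058, 2069, 2075, 2080, 2086, 2097, 2109, 2115 — 9 in total.

9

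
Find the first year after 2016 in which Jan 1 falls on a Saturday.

2022

Jan 1 advances by 2 weekdays after a leap year and by 1 after a common year.
2016: Jan 1 is Friday (leap).
2017: Sunday
2018: Monday
2019: Tuesday
2020: Wednesday (leap)
2021: Friday
2022: Saturday
2022 begins on a Saturday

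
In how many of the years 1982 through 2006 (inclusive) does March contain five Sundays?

March has 31 days; it has five Sundays when Sunday falls among the first (month-length − 28) days — i.e. when March 1 is one of Sunday/Saturday/Friday.
March 1 by year: 1982:Mon 1983:Tue 1984:Thu 1985:Fri✓ 1986:Sat✓ 1987:Sun✓ 1988:Tue 1989:Wed 1990:Thu 1991:Fri✓ 1992:Sun✓ 1993:Mon 1994:Tue 1995:Wed 1996:Fri✓ 1997:Sat✓ 1998:Sun✓ 1999:Mon 2000:Wed 2001:Thu 2002:Fri✓ 2003:Sat✓ 2004:Mon 2005:Tue 2006:Wed
Years with five Sundays: 1985, 1986, 1987, 1991, 1992, 1996, 1997, 1998, 2002, 2003 → 10.

10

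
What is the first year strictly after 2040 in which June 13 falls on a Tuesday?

From one year to the next, a fixed date's weekday advances by 1, or by 2 when a Feb 29 lies between the two dates.
2040: June 13 is Wednesday.
2041: Thursday (+1)
2042: Friday (+1)
2043: Saturday (+1)
2044: Monday (+2)
2045: Tuesday (+1)
June 13 falls on a Tuesday in 2045.

2045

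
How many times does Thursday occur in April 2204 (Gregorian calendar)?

April 2204 has 30 days and begins on Sunday.
The first Thursday is April 5.
Thursdays fall on 5, 12, 19, 26 — that's 4.

4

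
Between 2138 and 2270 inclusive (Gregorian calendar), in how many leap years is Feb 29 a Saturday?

5

Leap years in 2138–2270: 32 of them.
Feb 29 weekday advances by 5 (mod 7) from one leap year to the next four years later (or differs when a century non-leap intervenes).
Leap-day weekdays: 2140:Mon 2144:Sat✓ 2148:Thu 2152:Tue 2156:Sun 2160:Fri 2164:Wed 2168:Mon 2172:Sat✓ 2176:Thu 2180:Tue 2184:Sun 2188:Fri …(6 more)… 2220:Tue 2224:Sun 2228:Fri 2232:Wed 2236:Mon 2240:Sat✓ 2244:Thu 2248:Tue 2252:Sun 2256:Fri 2260:Wed 2264:Mon 2268:Sat✓
Saturday: 2144, 2172, 2212, 2240, 2268 → 5.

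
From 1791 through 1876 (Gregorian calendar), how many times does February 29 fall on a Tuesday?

Leap years in 1791–1876: 21 of them.
Feb 29 weekday advances by 5 (mod 7) from one leap year to the next four years later (or differs when a century non-leap intervenes).
Leap-day weekdays: 1792:Wed 1796:Mon 1804:Wed 1808:Mon 1812:Sat 1816:Thu 1820:Tue✓ 1824:Sun 1828:Fri 1832:Wed 1836:Mon 1840:Sat 1844:Thu 1848:Tue✓ 1852:Sun 1856:Fri 1860:Wed 1864:Mon 1868:Sat 1872:Thu 1876:Tue✓
Tuesday: 1820, 1848, 1876 → 3.

3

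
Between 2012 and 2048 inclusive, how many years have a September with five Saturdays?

11

September has 30 days; it has five Saturdays when Saturday falls among the first (month-length − 28) days — i.e. when September 1 is one of Saturday/Friday.
September 1 by year: 2012:Sat✓ 2013:Sun 2014:Mon 2015:Tue 2016:Thu 2017:Fri✓ 2018:Sat✓ 2019:Sun 2020:Tue 2021:Wed 2022:Thu 2023:Fri✓ 2024:Sun 2025:Mon 2026:Tue …(7 more)… 2034:Fri✓ 2035:Sat✓ 2036:Mon 2037:Tue 2038:Wed 2039:Thu 2040:Sat✓ 2041:Sun 2042:Mon 2043:Tue 2044:Thu 2045:Fri✓ 2046:Sat✓ 2047:Sun 2048:Tue
Years with five Saturdays: 2012, 2017, 2018, 2023, 2028, 2029, 2034, 2035, 2040, 2045, 2046 → 11.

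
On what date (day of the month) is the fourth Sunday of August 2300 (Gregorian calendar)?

August 1, 2300 is a Wednesday, so the first Sunday is the 5th.
The fourth Sunday is 5 + 21 = 26.

26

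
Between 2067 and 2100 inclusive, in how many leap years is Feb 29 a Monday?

1

Leap years in 2067–2100: 8 of them.
Feb 29 weekday advances by 5 (mod 7) from one leap year to the next four years later (or differs when a century non-leap intervenes).
Leap-day weekdays: 2068:Wed 2072:Mon✓ 2076:Sat 2080:Thu 2084:Tue 2088:Sun 2092:Fri 2096:Wed
Monday: 2072 → 1.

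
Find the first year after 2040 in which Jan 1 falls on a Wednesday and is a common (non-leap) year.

2042

Jan 1 advances by 2 weekdays after a leap year and by 1 after a common year.
2040: Jan 1 is Sunday (leap).
2041: Tuesday
2042: Wednesday
2042 begins on a Wednesday and is a common year.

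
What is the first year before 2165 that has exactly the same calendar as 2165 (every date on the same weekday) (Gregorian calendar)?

Two years share a calendar iff Jan 1 falls on the same weekday and both are leap or both are common. 2165: Jan 1 is Tuesday, common year.
2164: Jan 1 Sunday, leap
2163: Jan 1 Saturday, common
2162: Jan 1 Friday, common
2161: Jan 1 Thursday, common
2160: Jan 1 Tuesday, leap
2159: Jan 1 Monday, common
2158: Jan 1 Sunday, common
2157: Jan 1 Saturday, common
2156: Jan 1 Thursday, leap
2155: Jan 1 Wednesday, common
2154: Jan 1 Tuesday, common
2154 matches on both conditions.

2154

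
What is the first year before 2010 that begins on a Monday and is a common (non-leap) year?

2007

Jan 1 advances by 2 weekdays after a leap year and by 1 after a common year.
2010: Jan 1 is Friday.
2009: Thursday
2008: Tuesday (leap)
2007: Monday
2007 begins on a Monday and is a common year.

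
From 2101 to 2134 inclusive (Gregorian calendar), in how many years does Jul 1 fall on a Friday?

5

Track Jul 1's weekday year by year (advancing +1, or +2 across a Feb 29):
  2101: Fri ✓  2102: Sat (+1)  2103: Sun (+1)  2104: Tue (+2)  2105: Wed (+1)
  2106: Thu (+1)  2107: Fri (+1) ✓  2108: Sun (+2)  2109: Mon (+1)  2110: Tue (+1)
  2111: Wed (+1)  2112: Fri (+2) ✓  2113: Sat (+1)  2114: Sun (+1)  … (6 more years) …
  2121: Tue (+1)  2122: Wed (+1)  2123: Thu (+1)  2124: Sat (+2)  2125: Sun (+1)
  2126: Mon (+1)  2127: Tue (+1)  2128: Thu (+2)  2129: Fri (+1) ✓  2130: Sat (+1)
  2131: Sun (+1)  2132: Tue (+2)  2133: Wed (+1)  2134: Thu (+1)
Friday years: 2101, 2107, 2112, 2118, 2129 — 5 in total.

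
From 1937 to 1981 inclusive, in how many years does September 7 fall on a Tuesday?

Track September 7's weekday year by year (advancing +1, or +2 across a Feb 29):
  1937: Tue ✓  1938: Wed (+1)  1939: Thu (+1)  1940: Sat (+2)  1941: Sun (+1)
  1942: Mon (+1)  1943: Tue (+1) ✓  1944: Thu (+2)  1945: Fri (+1)  1946: Sat (+1)
  1947: Sun (+1)  1948: Tue (+2) ✓  1949: Wed (+1)  1950: Thu (+1)  … (17 more years) …
  1968: Sat (+2)  1969: Sun (+1)  1970: Mon (+1)  1971: Tue (+1) ✓  1972: Thu (+2)
  1973: Fri (+1)  1974: Sat (+1)  1975: Sun (+1)  1976: Tue (+2) ✓  1977: Wed (+1)
  1978: Thu (+1)  1979: Fri (+1)  1980: Sun (+2)  1981: Mon (+1)
Tuesday years: 1937, 1943, 1948, 1954, 1965, 1971, 1976 — 7 in total.

7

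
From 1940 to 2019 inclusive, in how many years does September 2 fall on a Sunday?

Track September 2's weekday year by year (advancing +1, or +2 across a Feb 29):
  1940: Mon  1941: Tue (+1)  1942: Wed (+1)  1943: Thu (+1)  1944: Sat (+2)
  1945: Sun (+1) ✓  1946: Mon (+1)  1947: Tue (+1)  1948: Thu (+2)  1949: Fri (+1)
  1950: Sat (+1)  1951: Sun (+1) ✓  1952: Tue (+2)  1953: Wed (+1)  … (52 more years) …
  2006: Sat (+1)  2007: Sun (+1) ✓  2008: Tue (+2)  2009: Wed (+1)  2010: Thu (+1)
  2011: Fri (+1)  2012: Sun (+2) ✓  2013: Mon (+1)  2014: Tue (+1)  2015: Wed (+1)
  2016: Fri (+2)  2017: Sat (+1)  2018: Sun (+1) ✓  2019: Mon (+1)
Sunday years: 1945, 1951, 1956, 1962, 1973, 1979, 1984, 1990, 2001, 2007, 2012, 2018 — 12 in total.

12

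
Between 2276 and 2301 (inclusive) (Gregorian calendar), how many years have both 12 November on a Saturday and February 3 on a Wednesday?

Check each year's weekday for 12 November and February 3:
  2276: Sun/Thu  2277: Mon/Sat  2278: Tue/Sun  2279: Wed/Mon  2280: Fri/Tue  2281: Sat/Thu  2282: Sun/Fri  2283: Mon/Sat  2284: Wed/Sun  2285: Thu/Tue  2286: Fri/Wed  2287: Sat/Thu  2288: Mon/Fri  2289: Tue/Sun  2290: Wed/Mon  2291: Thu/Tue  2292: Sat/Wed ✓  2293: Sun/Fri  2294: Mon/Sat  2295: Tue/Sun  2296: Thu/Mon  2297: Fri/Wed  2298: Sat/Thu  2299: Sun/Fri  2300: Mon/Sat  2301: Tue/Sun
Both conditions hold in: 2292 — 1.

1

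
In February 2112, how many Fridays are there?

4

February 2112 has 29 days and begins on Monday.
The first Friday is February 5.
Fridays fall on 5, 12, 19, 26 — that's 4.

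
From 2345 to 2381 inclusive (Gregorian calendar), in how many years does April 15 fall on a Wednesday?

Track April 15's weekday year by year (advancing +1, or +2 across a Feb 29):
  2345: Sun  2346: Mon (+1)  2347: Tue (+1)  2348: Thu (+2)  2349: Fri (+1)
  2350: Sat (+1)  2351: Sun (+1)  2352: Tue (+2)  2353: Wed (+1) ✓  2354: Thu (+1)
  2355: Fri (+1)  2356: Sun (+2)  2357: Mon (+1)  2358: Tue (+1)  … (9 more years) …
  2368: Mon (+2)  2369: Tue (+1)  2370: Wed (+1) ✓  2371: Thu (+1)  2372: Sat (+2)
  2373: Sun (+1)  2374: Mon (+1)  2375: Tue (+1)  2376: Thu (+2)  2377: Fri (+1)
  2378: Sat (+1)  2379: Sun (+1)  2380: Tue (+2)  2381: Wed (+1) ✓
Wednesday years: 2353, 2359, 2364, 2370, 2381 — 5 in total.

5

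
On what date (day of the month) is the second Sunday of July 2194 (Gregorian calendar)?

13

July 1, 2194 is a Tuesday, so the first Sunday is the 6th.
The second Sunday is 6 + 7 = 13.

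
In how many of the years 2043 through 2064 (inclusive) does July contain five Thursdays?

9

July has 31 days; it has five Thursdays when Thursday falls among the first (month-length − 28) days — i.e. when July 1 is one of Thursday/Wednesday/Tuesday.
July 1 by year: 2043:Wed✓ 2044:Fri 2045:Sat 2046:Sun 2047:Mon 2048:Wed✓ 2049:Thu✓ 2050:Fri 2051:Sat 2052:Mon 2053:Tue✓ 2054:Wed✓ 2055:Thu✓ 2056:Sat 2057:Sun 2058:Mon 2059:Tue✓ 2060:Thu✓ 2061:Fri 2062:Sat 2063:Sun 2064:Tue✓
Years with five Thursdays: 2043, 2048, 2049, 2053, 2054, 2055, 2059, 2060, 2064 → 9.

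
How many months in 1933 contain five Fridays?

4

A month of length L has five Fridays iff its first Friday is on day ≤ L−28 (so day 1–3 in a 31-day month, 1–2 in a 30-day month, day 1 in a leap February).
Checking each month of 1933: Jan starts Sun (31d); Feb starts Wed (28d); Mar starts Wed (31d) ✓; Apr starts Sat (30d); May starts Mon (31d); Jun starts Thu (30d) ✓; Jul starts Sat (31d); Aug starts Tue (31d); Sep starts Fri (30d) ✓; Oct starts Sun (31d); Nov starts Wed (30d); Dec starts Fri (31d) ✓.
Five-Friday months: March, June, September, December → 4.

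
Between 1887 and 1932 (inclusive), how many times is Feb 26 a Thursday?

6

Track Feb 26's weekday year by year (advancing +1, or +2 across a Feb 29):
  1887: Sat  1888: Sun (+1)  1889: Tue (+2)  1890: Wed (+1)  1891: Thu (+1) ✓
  1892: Fri (+1)  1893: Sun (+2)  1894: Mon (+1)  1895: Tue (+1)  1896: Wed (+1)
  1897: Fri (+2)  1898: Sat (+1)  1899: Sun (+1)  1900: Mon (+1)  … (18 more years) …
  1919: Wed (+1)  1920: Thu (+1) ✓  1921: Sat (+2)  1922: Sun (+1)  1923: Mon (+1)
  1924: Tue (+1)  1925: Thu (+2) ✓  1926: Fri (+1)  1927: Sat (+1)  1928: Sun (+1)
  1929: Tue (+2)  1930: Wed (+1)  1931: Thu (+1) ✓  1932: Fri (+1)
Thursday years: 1891, 1903, 1914, 1920, 1925, 1931 — 6 in total.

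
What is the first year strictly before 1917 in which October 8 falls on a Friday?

1915

From one year to the next, a fixed date's weekday advances by 1, or by 2 when a Feb 29 lies between the two dates.
1917: October 8 is Monday.
1916: Sunday (−1)
1915: Friday (−2)
October 8 falls on a Friday in 1915.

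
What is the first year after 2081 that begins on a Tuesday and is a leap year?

Jan 1 advances by 2 weekdays after a leap year and by 1 after a common year.
2081: Jan 1 is Wednesday.
2082: Thursday
2083: Friday
2084: Saturday (leap)
2085: Monday
2086: Tuesday
2087: Wednesday
2088: Thursday (leap)
2089: Saturday
2090: Sunday
2091: Monday
2092: Tuesday (leap)
2092 begins on a Tuesday and is a leap year.

2092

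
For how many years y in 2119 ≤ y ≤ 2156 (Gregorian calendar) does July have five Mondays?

July has 31 days; it has five Mondays when Monday falls among the first (month-length − 28) days — i.e. when July 1 is one of Monday/Sunday/Saturday.
July 1 by year: 2119:Sat✓ 2120:Mon✓ 2121:Tue 2122:Wed 2123:Thu 2124:Sat✓ 2125:Sun✓ 2126:Mon✓ 2127:Tue 2128:Thu 2129:Fri 2130:Sat✓ 2131:Sun✓ 2132:Tue 2133:Wed …(8 more)… 2142:Sun✓ 2143:Mon✓ 2144:Wed 2145:Thu 2146:Fri 2147:Sat✓ 2148:Mon✓ 2149:Tue 2150:Wed 2151:Thu 2152:Sat✓ 2153:Sun✓ 2154:Mon✓ 2155:Tue 2156:Thu
Years with five Mondays: 2119, 2120, 2124, 2125, 2126, 2130, 2131, 2136, 2137, 2141, 2142, 2143, 2147, 2148, 2152, 2153, 2154 → 17.

17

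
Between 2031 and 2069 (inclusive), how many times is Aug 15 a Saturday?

Track Aug 15's weekday year by year (advancing +1, or +2 across a Feb 29):
  2031: Fri  2032: Sun (+2)  2033: Mon (+1)  2034: Tue (+1)  2035: Wed (+1)
  2036: Fri (+2)  2037: Sat (+1) ✓  2038: Sun (+1)  2039: Mon (+1)  2040: Wed (+2)
  2041: Thu (+1)  2042: Fri (+1)  2043: Sat (+1) ✓  2044: Mon (+2)  … (11 more years) …
  2056: Tue (+2)  2057: Wed (+1)  2058: Thu (+1)  2059: Fri (+1)  2060: Sun (+2)
  2061: Mon (+1)  2062: Tue (+1)  2063: Wed (+1)  2064: Fri (+2)  2065: Sat (+1) ✓
  2066: Sun (+1)  2067: Mon (+1)  2068: Wed (+2)  2069: Thu (+1)
Saturday years: 2037, 2043, 2048, 2054, 2065 — 5 in total.

5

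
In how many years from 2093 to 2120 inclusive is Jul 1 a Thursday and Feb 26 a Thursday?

0

Check each year's weekday for Jul 1 and Feb 26:
  2093: Wed/Thu  2094: Thu/Fri  2095: Fri/Sat  2096: Sun/Sun  2097: Mon/Tue  2098: Tue/Wed  2099: Wed/Thu  2100: Thu/Fri  2101: Fri/Sat  2102: Sat/Sun  2103: Sun/Mon  2104: Tue/Tue  2105: Wed/Thu  2106: Thu/Fri  2107: Fri/Sat  2108: Sun/Sun  2109: Mon/Tue  2110: Tue/Wed  2111: Wed/Thu  2112: Fri/Fri  2113: Sat/Sun  2114: Sun/Mon  2115: Mon/Tue  2116: Wed/Wed  2117: Thu/Fri  2118: Fri/Sat  2119: Sat/Sun  2120: Mon/Mon
Both conditions hold in: no year — 0.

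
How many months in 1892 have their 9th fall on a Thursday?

Check the 9th of each month of 1892: Jan 9: Sat, Feb 9: Tue, Mar 9: Wed, Apr 9: Sat, May 9: Mon, Jun 9: Thu, Jul 9: Sat, Aug 9: Tue, Sep 9: Fri, Oct 9: Sun, Nov 9: Wed, Dec 9: Fri.
Thursday occurs in June — 1 month.

1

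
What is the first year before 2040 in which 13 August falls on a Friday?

2038

From one year to the next, a fixed date's weekday advances by 1, or by 2 when a Feb 29 lies between the two dates.
2040: August 13 is Monday.
2039: Saturday (−2)
2038: Friday (−1)
13 August falls on a Friday in 2038.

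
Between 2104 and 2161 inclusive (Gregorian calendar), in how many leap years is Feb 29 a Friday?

3

Leap years in 2104–2161: 15 of them.
Feb 29 weekday advances by 5 (mod 7) from one leap year to the next four years later (or differs when a century non-leap intervenes).
Leap-day weekdays: 2104:Fri✓ 2108:Wed 2112:Mon 2116:Sat 2120:Thu 2124:Tue 2128:Sun 2132:Fri✓ 2136:Wed 2140:Mon 2144:Sat 2148:Thu 2152:Tue 2156:Sun 2160:Fri✓
Friday: 2104, 2132, 2160 → 3.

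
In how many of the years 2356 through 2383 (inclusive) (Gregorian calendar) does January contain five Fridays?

12

January has 31 days; it has five Fridays when Friday falls among the first (month-length − 28) days — i.e. when January 1 is one of Friday/Thursday/Wednesday.
January 1 by year: 2356:Sun 2357:Tue 2358:Wed✓ 2359:Thu✓ 2360:Fri✓ 2361:Sun 2362:Mon 2363:Tue 2364:Wed✓ 2365:Fri✓ 2366:Sat 2367:Sun 2368:Mon 2369:Wed✓ 2370:Thu✓ 2371:Fri✓ 2372:Sat 2373:Mon 2374:Tue 2375:Wed✓ 2376:Thu✓ 2377:Sat 2378:Sun 2379:Mon 2380:Tue 2381:Thu✓ 2382:Fri✓ 2383:Sat
Years with five Fridays: 2358, 2359, 2360, 2364, 2365, 2369, 2370, 2371, 2375, 2376, 2381, 2382 → 12.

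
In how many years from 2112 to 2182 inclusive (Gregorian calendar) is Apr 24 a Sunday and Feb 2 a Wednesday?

7

Check each year's weekday for Apr 24 and Feb 2:
  2112: Sun/Tue  2113: Mon/Thu  2114: Tue/Fri  2115: Wed/Sat  2116: Fri/Sun  2117: Sat/Tue  2118: Sun/Wed ✓  2119: Mon/Thu  2120: Wed/Fri  2121: Thu/Sun  2122: Fri/Mon  2123: Sat/Tue  2124: Mon/Wed  2125: Tue/Fri  …(43 more)…  2169: Mon/Thu  2170: Tue/Fri  2171: Wed/Sat  2172: Fri/Sun  2173: Sat/Tue  2174: Sun/Wed ✓  2175: Mon/Thu  2176: Wed/Fri  2177: Thu/Sun  2178: Fri/Mon  2179: Sat/Tue  2180: Mon/Wed  2181: Tue/Fri  2182: Wed/Sat
Both conditions hold in: 2118, 2129, 2135, 2146, 2157, 2163, 2174 — 7.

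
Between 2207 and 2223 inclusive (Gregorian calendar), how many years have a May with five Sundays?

7

May has 31 days; it has five Sundays when Sunday falls among the first (month-length − 28) days — i.e. when May 1 is one of Sunday/Saturday/Friday.
May 1 by year: 2207:Fri✓ 2208:Sun✓ 2209:Mon 2210:Tue 2211:Wed 2212:Fri✓ 2213:Sat✓ 2214:Sun✓ 2215:Mon 2216:Wed 2217:Thu 2218:Fri✓ 2219:Sat✓ 2220:Mon 2221:Tue 2222:Wed 2223:Thu
Years with five Sundays: 2207, 2208, 2212, 2213, 2214, 2218, 2219 → 7.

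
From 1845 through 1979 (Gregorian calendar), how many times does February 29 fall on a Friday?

4

Leap years in 1845–1979: 32 of them.
Feb 29 weekday advances by 5 (mod 7) from one leap year to the next four years later (or differs when a century non-leap intervenes).
Leap-day weekdays: 1848:Tue 1852:Sun 1856:Fri✓ 1860:Wed 1864:Mon 1868:Sat 1872:Thu 1876:Tue 1880:Sun 1884:Fri✓ 1888:Wed 1892:Mon 1896:Sat …(6 more)… 1928:Wed 1932:Mon 1936:Sat 1940:Thu 1944:Tue 1948:Sun 1952:Fri✓ 1956:Wed 1960:Mon 1964:Sat 1968:Thu 1972:Tue 1976:Sun
Friday: 1856, 1884, 1924, 1952 → 4.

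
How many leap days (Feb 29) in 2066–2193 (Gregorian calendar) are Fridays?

Leap years in 2066–2193: 31 of them.
Feb 29 weekday advances by 5 (mod 7) from one leap year to the next four years later (or differs when a century non-leap intervenes).
Leap-day weekdays: 2068:Wed 2072:Mon 2076:Sat 2080:Thu 2084:Tue 2088:Sun 2092:Fri✓ 2096:Wed 2104:Fri✓ 2108:Wed 2112:Mon 2116:Sat 2120:Thu …(5 more)… 2144:Sat 2148:Thu 2152:Tue 2156:Sun 2160:Fri✓ 2164:Wed 2168:Mon 2172:Sat 2176:Thu 2180:Tue 2184:Sun 2188:Fri✓ 2192:Wed
Friday: 2092, 2104, 2132, 2160, 2188 → 5.

5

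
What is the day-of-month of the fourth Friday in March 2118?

March 1, 2118 is a Tuesday, so the first Friday is the 4th.
The fourth Friday is 4 + 21 = 25.

25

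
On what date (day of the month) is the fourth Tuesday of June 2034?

27

June 1, 2034 is a Thursday, so the first Tuesday is the 6th.
The fourth Tuesday is 6 + 21 = 27.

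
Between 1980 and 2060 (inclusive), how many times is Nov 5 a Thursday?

12

Track Nov 5's weekday year by year (advancing +1, or +2 across a Feb 29):
  1980: Wed  1981: Thu (+1) ✓  1982: Fri (+1)  1983: Sat (+1)  1984: Mon (+2)
  1985: Tue (+1)  1986: Wed (+1)  1987: Thu (+1) ✓  1988: Sat (+2)  1989: Sun (+1)
  1990: Mon (+1)  1991: Tue (+1)  1992: Thu (+2) ✓  1993: Fri (+1)  … (53 more years) …
  2047: Tue (+1)  2048: Thu (+2) ✓  2049: Fri (+1)  2050: Sat (+1)  2051: Sun (+1)
  2052: Tue (+2)  2053: Wed (+1)  2054: Thu (+1) ✓  2055: Fri (+1)  2056: Sun (+2)
  2057: Mon (+1)  2058: Tue (+1)  2059: Wed (+1)  2060: Fri (+2)
Thursday years: 1981, 1987, 1992, 1998, 2009, 2015, 2020, 2026, 2037, 2043, 2048, 2054 — 12 in total.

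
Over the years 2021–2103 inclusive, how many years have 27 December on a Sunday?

11

Track 27 December's weekday year by year (advancing +1, or +2 across a Feb 29):
  2021: Mon  2022: Tue (+1)  2023: Wed (+1)  2024: Fri (+2)  2025: Sat (+1)
  2026: Sun (+1) ✓  2027: Mon (+1)  2028: Wed (+2)  2029: Thu (+1)  2030: Fri (+1)
  2031: Sat (+1)  2032: Mon (+2)  2033: Tue (+1)  2034: Wed (+1)  … (55 more years) …
  2090: Wed (+1)  2091: Thu (+1)  2092: Sat (+2)  2093: Sun (+1) ✓  2094: Mon (+1)
  2095: Tue (+1)  2096: Thu (+2)  2097: Fri (+1)  2098: Sat (+1)  2099: Sun (+1) ✓
  2100: Mon (+1)  2101: Tue (+1)  2102: Wed (+1)  2103: Thu (+1)
Sunday years: 2026, 2037, 2043, 2048, 2054, 2065, 2071, 2076, 2082, 2093, 2099 — 11 in total.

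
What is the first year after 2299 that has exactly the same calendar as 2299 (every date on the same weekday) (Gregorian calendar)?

Two years share a calendar iff Jan 1 falls on the same weekday and both are leap or both are common. 2299: Jan 1 is Sunday, common year.
2300: Jan 1 Monday, common
2301: Jan 1 Tuesday, common
2302: Jan 1 Wednesday, common
2303: Jan 1 Thursday, common
2304: Jan 1 Friday, leap
2305: Jan 1 Sunday, common
2305 matches on both conditions.

2305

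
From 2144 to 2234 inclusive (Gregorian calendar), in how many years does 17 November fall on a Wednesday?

13

Track 17 November's weekday year by year (advancing +1, or +2 across a Feb 29):
  2144: Tue  2145: Wed (+1) ✓  2146: Thu (+1)  2147: Fri (+1)  2148: Sun (+2)
  2149: Mon (+1)  2150: Tue (+1)  2151: Wed (+1) ✓  2152: Fri (+2)  2153: Sat (+1)
  2154: Sun (+1)  2155: Mon (+1)  2156: Wed (+2) ✓  2157: Thu (+1)  … (63 more years) …
  2221: Sat (+1)  2222: Sun (+1)  2223: Mon (+1)  2224: Wed (+2) ✓  2225: Thu (+1)
  2226: Fri (+1)  2227: Sat (+1)  2228: Mon (+2)  2229: Tue (+1)  2230: Wed (+1) ✓
  2231: Thu (+1)  2232: Sat (+2)  2233: Sun (+1)  2234: Mon (+1)
Wednesday years: 2145, 2151, 2156, 2162, 2173, 2179, 2184, 2190, 2202, 2213, 2219, 2224, 2230 — 13 in total.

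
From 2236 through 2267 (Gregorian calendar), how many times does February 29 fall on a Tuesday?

1

Leap years in 2236–2267: 8 of them.
Feb 29 weekday advances by 5 (mod 7) from one leap year to the next four years later (or differs when a century non-leap intervenes).
Leap-day weekdays: 2236:Mon 2240:Sat 2244:Thu 2248:Tue✓ 2252:Sun 2256:Fri 2260:Wed 2264:Mon
Tuesday: 2248 → 1.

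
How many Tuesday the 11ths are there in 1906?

Check the 11th of each month of 1906: Jan 11: Thu, Feb 11: Sun, Mar 11: Sun, Apr 11: Wed, May 11: Fri, Jun 11: Mon, Jul 11: Wed, Aug 11: Sat, Sep 11: Tue, Oct 11: Thu, Nov 11: Sun, Dec 11: Tue.
Tuesday occurs in September, December — 2 months.

2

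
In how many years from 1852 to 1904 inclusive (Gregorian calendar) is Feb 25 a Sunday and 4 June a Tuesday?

1

Check each year's weekday for Feb 25 and 4 June:
  1852: Wed/Fri  1853: Fri/Sat  1854: Sat/Sun  1855: Sun/Mon  1856: Mon/Wed  1857: Wed/Thu  1858: Thu/Fri  1859: Fri/Sat  1860: Sat/Mon  1861: Mon/Tue  1862: Tue/Wed  1863: Wed/Thu  1864: Thu/Sat  1865: Sat/Sun  …(25 more)…  1891: Wed/Thu  1892: Thu/Sat  1893: Sat/Sun  1894: Sun/Mon  1895: Mon/Tue  1896: Tue/Thu  1897: Thu/Fri  1898: Fri/Sat  1899: Sat/Sun  1900: Sun/Mon  1901: Mon/Tue  1902: Tue/Wed  1903: Wed/Thu  1904: Thu/Sat
Both conditions hold in: 1872 — 1.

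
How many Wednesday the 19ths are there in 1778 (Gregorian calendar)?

1

Check the 19th of each month of 1778: Jan 19: Mon, Feb 19: Thu, Mar 19: Thu, Apr 19: Sun, May 19: Tue, Jun 19: Fri, Jul 19: Sun, Aug 19: Wed, Sep 19: Sat, Oct 19: Mon, Nov 19: Thu, Dec 19: Sat.
Wednesday occurs in August — 1 month.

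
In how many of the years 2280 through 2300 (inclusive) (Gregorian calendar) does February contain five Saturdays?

February has 28 days (29 in leap years); it has five Saturdays when Saturday falls among the first (month-length − 28) days — i.e. when February 1 is Saturday in a leap year (never in a common year).
February 1 by year: 2280:Sun 2281:Tue 2282:Wed 2283:Thu 2284:Fri 2285:Sun 2286:Mon 2287:Tue 2288:Wed 2289:Fri 2290:Sat 2291:Sun 2292:Mon 2293:Wed 2294:Thu 2295:Fri 2296:Sat✓ 2297:Mon 2298:Tue 2299:Wed 2300:Thu
Years with five Saturdays: 2296 → 1.

1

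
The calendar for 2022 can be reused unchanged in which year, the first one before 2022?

Two years share a calendar iff Jan 1 falls on the same weekday and both are leap or both are common. 2022: Jan 1 is Saturday, common year.
2021: Jan 1 Friday, common
2020: Jan 1 Wednesday, leap
2019: Jan 1 Tuesday, common
2018: Jan 1 Monday, common
2017: Jan 1 Sunday, common
2016: Jan 1 Friday, leap
2015: Jan 1 Thursday, common
2014: Jan 1 Wednesday, common
2013: Jan 1 Tuesday, common
2012: Jan 1 Sunday, leap
2011: Jan 1 Saturday, common
2011 matches on both conditions.

2011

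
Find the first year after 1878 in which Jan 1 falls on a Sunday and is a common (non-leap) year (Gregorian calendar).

1882

Jan 1 advances by 2 weekdays after a leap year and by 1 after a common year.
1878: Jan 1 is Tuesday.
1879: Wednesday
1880: Thursday (leap)
1881: Saturday
1882: Sunday
1882 begins on a Sunday and is a common year.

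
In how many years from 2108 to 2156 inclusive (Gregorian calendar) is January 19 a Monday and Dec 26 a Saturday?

Check each year's weekday for January 19 and Dec 26:
  2108: Thu/Wed  2109: Sat/Thu  2110: Sun/Fri  2111: Mon/Sat ✓  2112: Tue/Mon  2113: Thu/Tue  2114: Fri/Wed  2115: Sat/Thu  2116: Sun/Sat  2117: Tue/Sun  2118: Wed/Mon  2119: Thu/Tue  2120: Fri/Thu  2121: Sun/Fri  …(21 more)…  2143: Sat/Thu  2144: Sun/Sat  2145: Tue/Sun  2146: Wed/Mon  2147: Thu/Tue  2148: Fri/Thu  2149: Sun/Fri  2150: Mon/Sat ✓  2151: Tue/Sun  2152: Wed/Tue  2153: Fri/Wed  2154: Sat/Thu  2155: Sun/Fri  2156: Mon/Sun
Both conditions hold in: 2111, 2122, 2133, 2139, 2150 — 5.

5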